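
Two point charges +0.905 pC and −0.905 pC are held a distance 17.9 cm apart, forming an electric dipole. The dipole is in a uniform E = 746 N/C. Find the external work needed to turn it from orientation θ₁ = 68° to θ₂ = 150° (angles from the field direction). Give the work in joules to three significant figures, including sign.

W ≈ 1.50×10⁻¹⁰ J

Dipole moment p = qd = (9.05×10⁻¹³ C)(0.179 m) = 1.62×10⁻¹³ C·m.
W_ext = ΔU = U(θ₂) − U(θ₁) = −pE cosθ₂ − (−pE cosθ₁) = pE(cosθ₁ − cosθ₂).
W = (1.62×10⁻¹³)(746)·(cos68° − cos150°) = (1.209×10⁻¹⁰)·(+1.2406) = 1.499×10⁻¹⁰ J.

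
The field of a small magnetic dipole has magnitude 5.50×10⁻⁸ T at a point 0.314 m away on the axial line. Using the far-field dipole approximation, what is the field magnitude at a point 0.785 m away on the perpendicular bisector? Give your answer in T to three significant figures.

Dipole fields scale as 1/r³ in the far field.
The axial field is twice the equatorial field at the same r, so the geometry factor is 1/2.
B₂ = B₁ · (1/2) · (r₁/r₂)³ = 5.50×10⁻⁸ · 0.5 · (0.314/0.785)³.
(r₁/r₂)³ = (0.4)³ = 0.064.
B₂ ≈ 1.760×10⁻⁹ T.

B ≈ 1.76×10⁻⁹ T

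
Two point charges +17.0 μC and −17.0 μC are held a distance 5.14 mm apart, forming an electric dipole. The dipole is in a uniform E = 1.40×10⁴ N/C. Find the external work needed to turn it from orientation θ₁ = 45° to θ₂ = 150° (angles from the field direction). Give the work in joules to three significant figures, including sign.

W ≈ 0.00192 J

Dipole moment p = qd = (1.70×10⁻⁵ C)(0.00514 m) = 8.738×10⁻⁸ C·m.
W_ext = ΔU = U(θ₂) − U(θ₁) = −pE cosθ₂ − (−pE cosθ₁) = pE(cosθ₁ − cosθ₂).
W = (8.738×10⁻⁸)(1.40×10⁴)·(cos45° − cos150°) = (0.001223)·(+1.5731) = 0.001924 J.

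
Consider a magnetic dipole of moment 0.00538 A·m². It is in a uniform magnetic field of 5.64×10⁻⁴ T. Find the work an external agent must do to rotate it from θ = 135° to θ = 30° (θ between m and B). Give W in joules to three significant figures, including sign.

W ≈ -4.77×10⁻⁶ J

W_ext = ΔU = −mB cosθ₂ + mB cosθ₁ = mB(cosθ₁ − cosθ₂).
W = (0.00538)(5.64×10⁻⁴)·(cos135° − cos30°) = (3.034×10⁻⁶)·(-1.5731) = -4.773×10⁻⁶ J.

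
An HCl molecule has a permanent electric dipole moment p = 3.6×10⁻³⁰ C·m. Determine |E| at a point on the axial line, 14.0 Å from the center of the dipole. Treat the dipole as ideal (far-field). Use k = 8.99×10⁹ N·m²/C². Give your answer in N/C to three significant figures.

On the dipole axis E = 2kp/r³.
E = 2·(8.99×10⁹)(3.60×10⁻³⁰) / (1.40×10⁻⁹)³ = 2.359×10⁷ N/C.

E ≈ 2.36×10⁷ N/C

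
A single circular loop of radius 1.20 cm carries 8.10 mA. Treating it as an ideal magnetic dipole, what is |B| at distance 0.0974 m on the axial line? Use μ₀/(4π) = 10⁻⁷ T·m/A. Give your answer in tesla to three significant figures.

B ≈ 7.93×10⁻¹⁰ T

Magnetic moment m = IA = Iπa² = (0.00810)·π·(0.0120)² = 3.664×10⁻⁶ A·m².
On axis B = (μ₀/4π)·2m/r³.
B = 2·(10⁻⁷)·(3.664×10⁻⁶) / (0.0974)³ = 7.931×10⁻¹⁰ T.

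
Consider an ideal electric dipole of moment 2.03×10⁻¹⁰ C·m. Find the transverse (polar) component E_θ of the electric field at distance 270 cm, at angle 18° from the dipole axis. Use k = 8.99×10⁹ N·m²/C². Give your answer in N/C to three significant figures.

For a dipole, E_θ = (kp sinθ)/r³.
kp/r³ = (8.99×10⁹)(2.03×10⁻¹⁰)/(2.70)³ = 0.09272 N/C.
E_θ = 0.09272·sin18° = 0.02865 N/C.

E_θ ≈ 0.0287 N/C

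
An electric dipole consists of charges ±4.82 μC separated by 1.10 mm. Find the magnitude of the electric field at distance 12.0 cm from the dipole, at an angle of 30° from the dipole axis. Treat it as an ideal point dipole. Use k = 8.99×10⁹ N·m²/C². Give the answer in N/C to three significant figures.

E ≈ 4.97×10⁴ N/C

Dipole moment p = qd = (4.82×10⁻⁶ C)(0.00110 m) = 5.302×10⁻⁹ C·m.
At angle θ the dipole field magnitude is E = (kp/r³)·√(1 + 3cos²θ).
kp/r³ = (8.99×10⁹)(5.302×10⁻⁹) / (0.120)³ = 2.758×10⁴ N/C.
√(1 + 3cos²30°) = √(1 + 3·0.7500) = √3.2500 ≈ 1.8028.
E ≈ 2.758×10⁴ × 1.803 = 4.973×10⁴ N/C.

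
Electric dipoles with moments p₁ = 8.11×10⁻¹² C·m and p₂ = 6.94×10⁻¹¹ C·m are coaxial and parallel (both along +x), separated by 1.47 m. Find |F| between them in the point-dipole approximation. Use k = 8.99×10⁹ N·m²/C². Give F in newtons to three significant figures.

On-axis field of dipole 1 at distance r: E = 2kp₁/r³. Force on dipole 2 is F = p₂·dE/dr (gradient along axis).
dE/dr = −6kp₁/r⁴, so |F| = 6kp₁p₂/r⁴ (attractive for aligned moments).
F = 6(8.99×10⁹)(8.11×10⁻¹²)(6.94×10⁻¹¹)/(1.47)⁴ = 6.502×10⁻¹² N.

F ≈ 6.50×10⁻¹² N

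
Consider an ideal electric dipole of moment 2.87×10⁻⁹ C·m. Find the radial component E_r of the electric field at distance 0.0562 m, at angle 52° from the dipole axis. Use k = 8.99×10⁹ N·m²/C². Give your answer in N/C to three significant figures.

E_r ≈ 1.79×10⁵ N/C

For a dipole, E_r = (2kp cosθ)/r³.
kp/r³ = (8.99×10⁹)(2.87×10⁻⁹)/(0.0562)³ = 1.454×10⁵ N/C.
E_r = 2·1.454×10⁵·cos52° = 1.790×10⁵ N/C.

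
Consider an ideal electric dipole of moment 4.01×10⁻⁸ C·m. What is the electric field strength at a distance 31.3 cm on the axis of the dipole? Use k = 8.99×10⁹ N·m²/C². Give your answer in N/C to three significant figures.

E ≈ 2.35×10⁴ N/C

On the dipole axis E = 2kp/r³.
E = 2·(8.99×10⁹)(4.01×10⁻⁸) / (0.313)³ = 2.351×10⁴ N/C.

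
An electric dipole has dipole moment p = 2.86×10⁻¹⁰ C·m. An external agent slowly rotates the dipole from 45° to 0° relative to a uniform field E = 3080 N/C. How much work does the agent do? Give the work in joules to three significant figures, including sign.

W_ext = ΔU = U(θ₂) − U(θ₁) = −pE cosθ₂ − (−pE cosθ₁) = pE(cosθ₁ − cosθ₂).
W = (2.86×10⁻¹⁰)(3080)·(cos45° − cos0°) = (8.809×10⁻⁷)·(-0.2929) = -2.580×10⁻⁷ J.

W ≈ -2.58×10⁻⁷ J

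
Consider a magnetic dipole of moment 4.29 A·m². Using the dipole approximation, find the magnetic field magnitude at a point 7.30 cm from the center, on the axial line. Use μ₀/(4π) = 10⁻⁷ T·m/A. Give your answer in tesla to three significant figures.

On axis B = (μ₀/4π)·2m/r³.
B = 2·(10⁻⁷)·(4.29) / (0.0730)³ = 0.002206 T.

B ≈ 0.00221 T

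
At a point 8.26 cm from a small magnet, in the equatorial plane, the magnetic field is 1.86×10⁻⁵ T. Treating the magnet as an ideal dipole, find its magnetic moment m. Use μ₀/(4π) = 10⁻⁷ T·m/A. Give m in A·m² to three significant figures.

m ≈ 0.105 A·m²

In the equatorial plane B = (μ₀/4π)·m/r³, so m = Br³·4π/(μ₀).
m = (1.86×10⁻⁵)·(0.0826)³ / (10⁻⁷) = 0.1048 A·m².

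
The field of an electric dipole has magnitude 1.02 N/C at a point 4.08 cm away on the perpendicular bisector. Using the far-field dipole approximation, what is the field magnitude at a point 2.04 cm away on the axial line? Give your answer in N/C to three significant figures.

Dipole fields scale as 1/r³ in the far field.
The axial field is twice the equatorial field at the same r, so the geometry factor is 2/1.
E₂ = E₁ · (2/1) · (r₁/r₂)³ = 1.02 · 2 · (4.08/2.04)³.
(r₁/r₂)³ = (2)³ = 8.
E₂ ≈ 16.32 N/C.

E ≈ 16.3 N/C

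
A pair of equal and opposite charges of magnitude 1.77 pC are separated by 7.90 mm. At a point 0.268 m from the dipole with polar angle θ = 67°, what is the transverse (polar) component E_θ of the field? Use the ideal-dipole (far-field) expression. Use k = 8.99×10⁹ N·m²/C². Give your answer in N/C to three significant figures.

Dipole moment p = qd = (1.77×10⁻¹² C)(0.00790 m) = 1.398×10⁻¹⁴ C·m.
For a dipole, E_θ = (kp sinθ)/r³.
kp/r³ = (8.99×10⁹)(1.398×10⁻¹⁴)/(0.268)³ = 0.006529 N/C.
E_θ = 0.006529·sin67° = 0.006010 N/C.

E_θ ≈ 0.00601 N/C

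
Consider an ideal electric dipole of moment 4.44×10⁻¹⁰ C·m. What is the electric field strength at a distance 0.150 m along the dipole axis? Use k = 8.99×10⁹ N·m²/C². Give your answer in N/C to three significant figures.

E ≈ 2370 N/C

On the dipole axis E = 2kp/r³.
E = 2·(8.99×10⁹)(4.44×10⁻¹⁰) / (0.150)³ = 2365 N/C.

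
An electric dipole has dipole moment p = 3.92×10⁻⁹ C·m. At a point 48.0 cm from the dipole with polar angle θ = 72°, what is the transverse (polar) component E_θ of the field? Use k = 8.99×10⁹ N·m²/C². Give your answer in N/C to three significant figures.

For a dipole, E_θ = (kp sinθ)/r³.
kp/r³ = (8.99×10⁹)(3.92×10⁻⁹)/(0.480)³ = 318.7 N/C.
E_θ = 318.7·sin72° = 303.1 N/C.

E_θ ≈ 303 N/C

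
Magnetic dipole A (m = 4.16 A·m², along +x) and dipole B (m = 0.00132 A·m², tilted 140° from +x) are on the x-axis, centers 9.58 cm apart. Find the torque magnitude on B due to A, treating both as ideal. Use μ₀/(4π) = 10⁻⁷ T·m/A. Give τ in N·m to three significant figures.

Dipole B is on the axis of dipole A, so B₁ there is axial: B₁ = (μ₀/4π)·2m₁/r³ along +x.
B₁ = 2(10⁻⁷)(4.16)/(0.0958)³ = 9.463×10⁻⁴ T.
τ = m₂ B₁ sinθ.
τ = (0.00132)(9.463×10⁻⁴)·sin140° = 8.029×10⁻⁷ N·m.

τ ≈ 8.03×10⁻⁷ N·m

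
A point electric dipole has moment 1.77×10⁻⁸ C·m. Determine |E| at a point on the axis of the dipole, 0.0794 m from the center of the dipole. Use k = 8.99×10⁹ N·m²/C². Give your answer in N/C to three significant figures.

On the dipole axis E = 2kp/r³.
E = 2·(8.99×10⁹)(1.77×10⁻⁸) / (0.0794)³ = 6.358×10⁵ N/C.

E ≈ 6.36×10⁵ N/C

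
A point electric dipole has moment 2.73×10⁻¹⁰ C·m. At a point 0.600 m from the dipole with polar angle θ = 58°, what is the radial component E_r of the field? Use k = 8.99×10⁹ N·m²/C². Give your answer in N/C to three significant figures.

E_r ≈ 12.0 N/C

For a dipole, E_r = (2kp cosθ)/r³.
kp/r³ = (8.99×10⁹)(2.73×10⁻¹⁰)/(0.600)³ = 11.36 N/C.
E_r = 2·11.36·cos58° = 12.04 N/C.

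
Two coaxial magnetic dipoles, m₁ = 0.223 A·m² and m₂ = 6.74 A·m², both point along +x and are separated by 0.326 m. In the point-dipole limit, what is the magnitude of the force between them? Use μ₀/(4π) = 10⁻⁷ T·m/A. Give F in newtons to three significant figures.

On-axis B of dipole 1: B = (μ₀/4π)·2m₁/r³. Force on dipole 2: F = m₂·dB/dr.
dB/dr = −(μ₀/4π)·6m₁/r⁴, so |F| = (μ₀/4π)·6m₁m₂/r⁴.
F = 6(10⁻⁷)(0.223)(6.74)/(0.326)⁴ = 7.984×10⁻⁵ N.

F ≈ 7.98×10⁻⁵ N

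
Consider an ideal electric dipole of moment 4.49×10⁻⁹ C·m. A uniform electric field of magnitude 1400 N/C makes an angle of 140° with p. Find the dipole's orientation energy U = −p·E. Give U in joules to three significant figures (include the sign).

U ≈ 4.82×10⁻⁶ J

U = −p·E = −pE cosθ.
U = −(4.49×10⁻⁹)(1400)·cos140° = 4.815×10⁻⁶ J.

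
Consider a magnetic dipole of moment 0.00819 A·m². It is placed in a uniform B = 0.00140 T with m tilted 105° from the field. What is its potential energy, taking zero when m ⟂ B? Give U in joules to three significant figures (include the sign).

U ≈ 2.97×10⁻⁶ J

U = −m·B = −mB cosθ.
U = −(0.00819)(0.00140)·cos105° = 2.968×10⁻⁶ J.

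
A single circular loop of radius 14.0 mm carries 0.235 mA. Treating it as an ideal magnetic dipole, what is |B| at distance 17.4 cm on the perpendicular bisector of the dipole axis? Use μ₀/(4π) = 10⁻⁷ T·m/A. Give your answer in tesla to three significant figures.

Magnetic moment m = IA = Iπa² = (2.35×10⁻⁴)·π·(0.0140)² = 1.447×10⁻⁷ A·m².
In the equatorial plane B = (μ₀/4π)·m/r³ (half the axial value).
B = (10⁻⁷)·(1.447×10⁻⁷) / (0.174)³ = 2.747×10⁻¹² T.

B ≈ 2.75×10⁻¹² T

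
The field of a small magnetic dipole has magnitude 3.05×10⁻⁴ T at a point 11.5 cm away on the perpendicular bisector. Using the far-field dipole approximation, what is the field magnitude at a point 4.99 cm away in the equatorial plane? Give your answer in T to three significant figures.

B ≈ 0.00373 T

Dipole fields scale as 1/r³ in the far field; the geometry is the same at both points.
B₂ = B₁ · (r₁/r₂)³ = 3.05×10⁻⁴ · (11.5/4.99)³.
(r₁/r₂)³ = (2.305)³ = 12.24.
B₂ ≈ 0.003733 T.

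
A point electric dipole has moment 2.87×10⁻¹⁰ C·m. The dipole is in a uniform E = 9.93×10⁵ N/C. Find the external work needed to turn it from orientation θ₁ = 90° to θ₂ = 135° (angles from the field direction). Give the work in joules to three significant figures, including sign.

W_ext = ΔU = U(θ₂) − U(θ₁) = −pE cosθ₂ − (−pE cosθ₁) = pE(cosθ₁ − cosθ₂).
W = (2.87×10⁻¹⁰)(9.93×10⁵)·(cos90° − cos135°) = (2.850×10⁻⁴)·(+0.7071) = 2.015×10⁻⁴ J.

W ≈ 2.02×10⁻⁴ J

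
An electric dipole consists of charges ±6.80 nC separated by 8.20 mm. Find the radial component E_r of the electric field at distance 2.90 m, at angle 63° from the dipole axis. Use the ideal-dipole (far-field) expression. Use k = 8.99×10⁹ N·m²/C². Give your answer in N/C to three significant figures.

Dipole moment p = qd = (6.80×10⁻⁹ C)(0.00820 m) = 5.576×10⁻¹¹ C·m.
For a dipole, E_r = (2kp cosθ)/r³.
kp/r³ = (8.99×10⁹)(5.576×10⁻¹¹)/(2.90)³ = 0.02055 N/C.
E_r = 2·0.02055·cos63° = 0.01866 N/C.

E_r ≈ 0.0187 N/C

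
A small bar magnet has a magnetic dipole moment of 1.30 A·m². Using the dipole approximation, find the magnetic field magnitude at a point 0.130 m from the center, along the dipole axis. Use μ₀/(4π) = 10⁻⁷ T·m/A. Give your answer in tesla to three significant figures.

On axis B = (μ₀/4π)·2m/r³.
B = 2·(10⁻⁷)·(1.30) / (0.130)³ = 1.183×10⁻⁴ T.

B ≈ 1.18×10⁻⁴ T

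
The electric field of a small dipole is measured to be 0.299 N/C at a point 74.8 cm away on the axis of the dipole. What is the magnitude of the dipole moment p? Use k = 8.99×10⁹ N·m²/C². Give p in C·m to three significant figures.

On axis E = 2kp/r³, so p = Er³/(2k).
p = (0.299)·(0.748)³ / (2·8.99×10⁹) = 6.960×10⁻¹² C·m.

p ≈ 6.96×10⁻¹² C·m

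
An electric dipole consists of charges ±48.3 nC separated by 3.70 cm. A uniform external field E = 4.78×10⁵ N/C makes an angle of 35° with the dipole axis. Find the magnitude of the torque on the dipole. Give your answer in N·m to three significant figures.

τ ≈ 4.90×10⁻⁴ N·m

Dipole moment p = qd = (4.83×10⁻⁸ C)(0.0370 m) = 1.787×10⁻⁹ C·m.
Torque on an electric dipole: τ = pE sinθ.
τ = (1.787×10⁻⁹)(4.78×10⁵)·sin35° = 4.899×10⁻⁴ N·m.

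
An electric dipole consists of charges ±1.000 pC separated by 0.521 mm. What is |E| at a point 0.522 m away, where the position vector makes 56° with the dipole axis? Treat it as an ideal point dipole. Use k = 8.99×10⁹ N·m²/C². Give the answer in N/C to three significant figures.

Dipole moment p = qd = (1.00×10⁻¹² C)(5.21×10⁻⁴ m) = 5.21×10⁻¹⁶ C·m.
At angle θ the dipole field magnitude is E = (kp/r³)·√(1 + 3cos²θ).
kp/r³ = (8.99×10⁹)(5.21×10⁻¹⁶) / (0.522)³ = 3.293×10⁻⁵ N/C.
√(1 + 3cos²56°) = √(1 + 3·0.3127) = √1.9381 ≈ 1.3922.
E ≈ 3.293×10⁻⁵ × 1.392 = 4.584×10⁻⁵ N/C.

E ≈ 4.58×10⁻⁵ N/C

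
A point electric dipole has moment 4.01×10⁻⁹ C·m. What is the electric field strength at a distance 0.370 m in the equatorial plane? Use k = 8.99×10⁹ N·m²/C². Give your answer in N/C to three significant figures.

In the equatorial plane E = kp/r³.
E = (8.99×10⁹)(4.01×10⁻⁹) / (0.370)³ = 711.7 N/C.

E ≈ 712 N/C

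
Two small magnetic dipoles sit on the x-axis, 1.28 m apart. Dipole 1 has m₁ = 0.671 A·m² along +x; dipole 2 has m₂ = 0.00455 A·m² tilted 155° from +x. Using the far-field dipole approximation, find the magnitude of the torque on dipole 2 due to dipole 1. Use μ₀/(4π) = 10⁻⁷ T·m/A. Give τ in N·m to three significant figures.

Dipole B is on the axis of dipole A, so B₁ there is axial: B₁ = (μ₀/4π)·2m₁/r³ along +x.
B₁ = 2(10⁻⁷)(0.671)/(1.28)³ = 6.399×10⁻⁸ T.
τ = m₂ B₁ sinθ.
τ = (0.00455)(6.399×10⁻⁸)·sin155° = 1.231×10⁻¹⁰ N·m.

τ ≈ 1.23×10⁻¹⁰ N·m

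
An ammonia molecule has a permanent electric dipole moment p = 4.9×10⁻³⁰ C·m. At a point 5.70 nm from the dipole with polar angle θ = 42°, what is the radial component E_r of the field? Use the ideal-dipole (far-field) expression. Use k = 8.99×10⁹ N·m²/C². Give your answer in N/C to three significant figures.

For a dipole, E_r = (2kp cosθ)/r³.
kp/r³ = (8.99×10⁹)(4.90×10⁻³⁰)/(5.70×10⁻⁹)³ = 2.379×10⁵ N/C.
E_r = 2·2.379×10⁵·cos42° = 3.535×10⁵ N/C.

E_r ≈ 3.54×10⁵ N/C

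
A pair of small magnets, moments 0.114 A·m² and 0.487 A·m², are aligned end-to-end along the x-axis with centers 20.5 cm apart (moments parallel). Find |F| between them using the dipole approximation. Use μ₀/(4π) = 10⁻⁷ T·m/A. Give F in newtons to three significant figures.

F ≈ 1.89×10⁻⁵ N

On-axis B of dipole 1: B = (μ₀/4π)·2m₁/r³. Force on dipole 2: F = m₂·dB/dr.
dB/dr = −(μ₀/4π)·6m₁/r⁴, so |F| = (μ₀/4π)·6m₁m₂/r⁴.
F = 6(10⁻⁷)(0.114)(0.487)/(0.205)⁴ = 1.886×10⁻⁵ N.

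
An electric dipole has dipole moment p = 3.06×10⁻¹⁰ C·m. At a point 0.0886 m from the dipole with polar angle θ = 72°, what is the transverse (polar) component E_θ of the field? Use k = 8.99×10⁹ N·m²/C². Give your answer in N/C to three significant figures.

For a dipole, E_θ = (kp sinθ)/r³.
kp/r³ = (8.99×10⁹)(3.06×10⁻¹⁰)/(0.0886)³ = 3955 N/C.
E_θ = 3955·sin72° = 3762 N/C.

E_θ ≈ 3760 N/C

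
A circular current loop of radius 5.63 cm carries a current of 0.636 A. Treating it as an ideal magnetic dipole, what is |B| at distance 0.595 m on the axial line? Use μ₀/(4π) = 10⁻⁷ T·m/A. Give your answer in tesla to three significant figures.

Magnetic moment m = IA = Iπa² = (0.636)·π·(0.0563)² = 0.006333 A·m².
On axis B = (μ₀/4π)·2m/r³.
B = 2·(10⁻⁷)·(0.006333) / (0.595)³ = 6.013×10⁻⁹ T.

B ≈ 6.01×10⁻⁹ T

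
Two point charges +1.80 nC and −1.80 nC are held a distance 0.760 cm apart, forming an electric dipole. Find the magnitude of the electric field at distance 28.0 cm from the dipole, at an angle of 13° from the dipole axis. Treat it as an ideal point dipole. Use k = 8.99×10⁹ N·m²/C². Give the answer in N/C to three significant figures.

Dipole moment p = qd = (1.80×10⁻⁹ C)(0.00760 m) = 1.368×10⁻¹¹ C·m.
At angle θ the dipole field magnitude is E = (kp/r³)·√(1 + 3cos²θ).
kp/r³ = (8.99×10⁹)(1.368×10⁻¹¹) / (0.280)³ = 5.602 N/C.
√(1 + 3cos²13°) = √(1 + 3·0.9494) = √3.8482 ≈ 1.9617.
E ≈ 5.602 × 1.962 = 10.99 N/C.

E ≈ 11.0 N/C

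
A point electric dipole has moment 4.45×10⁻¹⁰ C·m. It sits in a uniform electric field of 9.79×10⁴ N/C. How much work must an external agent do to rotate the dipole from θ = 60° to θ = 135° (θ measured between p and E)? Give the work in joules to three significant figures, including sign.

W_ext = ΔU = U(θ₂) − U(θ₁) = −pE cosθ₂ − (−pE cosθ₁) = pE(cosθ₁ − cosθ₂).
W = (4.45×10⁻¹⁰)(9.79×10⁴)·(cos60° − cos135°) = (4.357×10⁻⁵)·(+1.2071) = 5.259×10⁻⁵ J.

W ≈ 5.26×10⁻⁵ J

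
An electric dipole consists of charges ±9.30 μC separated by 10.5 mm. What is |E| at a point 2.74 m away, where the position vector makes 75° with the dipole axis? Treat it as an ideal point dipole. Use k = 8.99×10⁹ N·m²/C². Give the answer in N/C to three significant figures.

E ≈ 46.8 N/C

Dipole moment p = qd = (9.30×10⁻⁶ C)(0.0105 m) = 9.765×10⁻⁸ C·m.
At angle θ the dipole field magnitude is E = (kp/r³)·√(1 + 3cos²θ).
kp/r³ = (8.99×10⁹)(9.765×10⁻⁸) / (2.74)³ = 42.68 N/C.
√(1 + 3cos²75°) = √(1 + 3·0.0670) = √1.2010 ≈ 1.0959.
E ≈ 42.68 × 1.096 = 46.77 N/C.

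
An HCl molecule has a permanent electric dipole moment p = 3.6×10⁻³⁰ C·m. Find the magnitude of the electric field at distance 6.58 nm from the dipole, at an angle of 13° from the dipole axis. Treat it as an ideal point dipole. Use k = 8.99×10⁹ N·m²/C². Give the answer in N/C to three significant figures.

At angle θ the dipole field magnitude is E = (kp/r³)·√(1 + 3cos²θ).
kp/r³ = (8.99×10⁹)(3.60×10⁻³⁰) / (6.58×10⁻⁹)³ = 1.136×10⁵ N/C.
√(1 + 3cos²13°) = √(1 + 3·0.9494) = √3.8482 ≈ 1.9617.
E ≈ 1.136×10⁵ × 1.962 = 2.229×10⁵ N/C.

E ≈ 2.23×10⁵ N/C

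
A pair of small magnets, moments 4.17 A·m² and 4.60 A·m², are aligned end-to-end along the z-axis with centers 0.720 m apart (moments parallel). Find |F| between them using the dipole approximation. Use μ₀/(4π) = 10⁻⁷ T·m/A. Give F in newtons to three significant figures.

F ≈ 4.28×10⁻⁵ N

On-axis B of dipole 1: B = (μ₀/4π)·2m₁/r³. Force on dipole 2: F = m₂·dB/dr.
dB/dr = −(μ₀/4π)·6m₁/r⁴, so |F| = (μ₀/4π)·6m₁m₂/r⁴.
F = 6(10⁻⁷)(4.17)(4.60)/(0.720)⁴ = 4.283×10⁻⁵ N.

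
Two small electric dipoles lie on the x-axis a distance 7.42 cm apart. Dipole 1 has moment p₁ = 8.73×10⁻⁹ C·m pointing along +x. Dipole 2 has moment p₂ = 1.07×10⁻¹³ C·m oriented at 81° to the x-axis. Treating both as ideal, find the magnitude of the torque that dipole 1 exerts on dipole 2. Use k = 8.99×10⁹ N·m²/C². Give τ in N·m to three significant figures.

τ ≈ 4.06×10⁻⁸ N·m

The second dipole sits on the axis of the first, so the field there is axial: E₁ = 2kp₁/r³ along +x.
E₁ = 2(8.99×10⁹)(8.73×10⁻⁹)/(0.0742)³ = 3.842×10⁵ N/C.
Torque on the second dipole: τ = p₂ E₁ sinθ.
τ = (1.07×10⁻¹³)(3.842×10⁵)·sin81° = 4.061×10⁻⁸ N·m.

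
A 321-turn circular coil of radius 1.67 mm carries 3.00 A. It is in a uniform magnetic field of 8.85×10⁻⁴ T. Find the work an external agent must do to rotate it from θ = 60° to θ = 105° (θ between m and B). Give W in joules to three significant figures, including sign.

W ≈ 5.67×10⁻⁶ J

m = NIA = NIπa² = 321·(3.00)·π·(0.00167)² = 0.008437 A·m².
W_ext = ΔU = −mB cosθ₂ + mB cosθ₁ = mB(cosθ₁ − cosθ₂).
W = (0.008437)(8.85×10⁻⁴)·(cos60° − cos105°) = (7.467×10⁻⁶)·(+0.7588) = 5.666×10⁻⁶ J.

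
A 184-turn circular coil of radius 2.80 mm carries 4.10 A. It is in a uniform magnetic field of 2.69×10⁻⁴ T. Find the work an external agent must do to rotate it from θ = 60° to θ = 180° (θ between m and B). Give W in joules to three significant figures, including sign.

m = NIA = NIπa² = 184·(4.10)·π·(0.00280)² = 0.01858 A·m².
W_ext = ΔU = −mB cosθ₂ + mB cosθ₁ = mB(cosθ₁ − cosθ₂).
W = (0.01858)(2.69×10⁻⁴)·(cos60° − cos180°) = (4.998×10⁻⁶)·(+1.5000) = 7.497×10⁻⁶ J.

W ≈ 7.50×10⁻⁶ J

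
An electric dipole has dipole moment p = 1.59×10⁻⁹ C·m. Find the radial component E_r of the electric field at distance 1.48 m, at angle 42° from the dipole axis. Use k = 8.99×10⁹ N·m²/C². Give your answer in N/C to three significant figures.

E_r ≈ 6.55 N/C

For a dipole, E_r = (2kp cosθ)/r³.
kp/r³ = (8.99×10⁹)(1.59×10⁻⁹)/(1.48)³ = 4.409 N/C.
E_r = 2·4.409·cos42° = 6.554 N/C.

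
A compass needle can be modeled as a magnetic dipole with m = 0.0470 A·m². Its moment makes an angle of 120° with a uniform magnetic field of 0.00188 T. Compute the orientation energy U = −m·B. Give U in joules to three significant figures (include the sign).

U ≈ 4.42×10⁻⁵ J

U = −m·B = −mB cosθ.
U = −(0.0470)(0.00188)·cos120° = 4.418×10⁻⁵ J.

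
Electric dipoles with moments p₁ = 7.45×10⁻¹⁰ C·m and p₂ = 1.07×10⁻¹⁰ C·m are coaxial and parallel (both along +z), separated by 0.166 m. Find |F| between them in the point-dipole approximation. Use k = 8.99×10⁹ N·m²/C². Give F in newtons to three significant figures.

On-axis field of dipole 1 at distance r: E = 2kp₁/r³. Force on dipole 2 is F = p₂·dE/dr (gradient along axis).
dE/dr = −6kp₁/r⁴, so |F| = 6kp₁p₂/r⁴ (attractive for aligned moments).
F = 6(8.99×10⁹)(7.45×10⁻¹⁰)(1.07×10⁻¹⁰)/(0.166)⁴ = 5.663×10⁻⁶ N.

F ≈ 5.66×10⁻⁶ N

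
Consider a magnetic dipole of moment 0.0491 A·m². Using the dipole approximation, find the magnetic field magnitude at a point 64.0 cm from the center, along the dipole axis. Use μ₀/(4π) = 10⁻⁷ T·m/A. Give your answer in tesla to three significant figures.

On axis B = (μ₀/4π)·2m/r³.
B = 2·(10⁻⁷)·(0.0491) / (0.640)³ = 3.746×10⁻⁸ T.

B ≈ 3.75×10⁻⁸ T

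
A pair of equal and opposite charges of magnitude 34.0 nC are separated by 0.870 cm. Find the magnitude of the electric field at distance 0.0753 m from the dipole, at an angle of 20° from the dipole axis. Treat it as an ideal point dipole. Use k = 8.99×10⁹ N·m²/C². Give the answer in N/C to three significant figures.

E ≈ 1.19×10⁴ N/C

Dipole moment p = qd = (3.40×10⁻⁸ C)(0.00870 m) = 2.958×10⁻¹⁰ C·m.
At angle θ the dipole field magnitude is E = (kp/r³)·√(1 + 3cos²θ).
kp/r³ = (8.99×10⁹)(2.958×10⁻¹⁰) / (0.0753)³ = 6228 N/C.
√(1 + 3cos²20°) = √(1 + 3·0.8830) = √3.6491 ≈ 1.9103.
E ≈ 6228 × 1.910 = 1.190×10⁴ N/C.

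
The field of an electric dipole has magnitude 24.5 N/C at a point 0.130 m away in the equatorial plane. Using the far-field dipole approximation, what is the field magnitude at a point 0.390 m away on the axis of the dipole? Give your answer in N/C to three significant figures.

Dipole fields scale as 1/r³ in the far field.
The axial field is twice the equatorial field at the same r, so the geometry factor is 2/1.
E₂ = E₁ · (2/1) · (r₁/r₂)³ = 24.5 · 2 · (0.130/0.390)³.
(r₁/r₂)³ = (0.3333)³ = 0.03704.
E₂ ≈ 1.815 N/C.

E ≈ 1.81 N/C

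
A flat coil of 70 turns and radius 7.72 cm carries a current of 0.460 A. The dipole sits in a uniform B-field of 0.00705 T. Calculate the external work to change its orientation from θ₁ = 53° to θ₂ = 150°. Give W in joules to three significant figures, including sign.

W ≈ 0.00624 J

m = NIA = NIπa² = 70·(0.460)·π·(0.0772)² = 0.6029 A·m².
W_ext = ΔU = −mB cosθ₂ + mB cosθ₁ = mB(cosθ₁ − cosθ₂).
W = (0.6029)(0.00705)·(cos53° − cos150°) = (0.004250)·(+1.4678) = 0.006239 J.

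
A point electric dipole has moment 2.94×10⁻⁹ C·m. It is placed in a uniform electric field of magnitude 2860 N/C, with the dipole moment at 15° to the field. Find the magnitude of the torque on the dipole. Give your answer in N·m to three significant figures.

τ ≈ 2.18×10⁻⁶ N·m

Torque on an electric dipole: τ = pE sinθ.
τ = (2.94×10⁻⁹)(2860)·sin15° = 2.176×10⁻⁶ N·m.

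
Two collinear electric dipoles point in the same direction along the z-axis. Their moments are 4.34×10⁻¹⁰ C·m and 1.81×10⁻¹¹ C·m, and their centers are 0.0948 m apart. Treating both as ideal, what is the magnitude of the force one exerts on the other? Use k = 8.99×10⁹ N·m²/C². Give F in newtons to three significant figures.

On-axis field of dipole 1 at distance r: E = 2kp₁/r³. Force on dipole 2 is F = p₂·dE/dr (gradient along axis).
dE/dr = −6kp₁/r⁴, so |F| = 6kp₁p₂/r⁴ (attractive for aligned moments).
F = 6(8.99×10⁹)(4.34×10⁻¹⁰)(1.81×10⁻¹¹)/(0.0948)⁴ = 5.246×10⁻⁶ N.

F ≈ 5.25×10⁻⁶ N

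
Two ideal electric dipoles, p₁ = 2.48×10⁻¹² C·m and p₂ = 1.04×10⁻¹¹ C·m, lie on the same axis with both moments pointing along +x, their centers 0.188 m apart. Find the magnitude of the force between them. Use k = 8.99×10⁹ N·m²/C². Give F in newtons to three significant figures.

On-axis field of dipole 1 at distance r: E = 2kp₁/r³. Force on dipole 2 is F = p₂·dE/dr (gradient along axis).
dE/dr = −6kp₁/r⁴, so |F| = 6kp₁p₂/r⁴ (attractive for aligned moments).
F = 6(8.99×10⁹)(2.48×10⁻¹²)(1.04×10⁻¹¹)/(0.188)⁴ = 1.114×10⁻⁹ N.

F ≈ 1.11×10⁻⁹ N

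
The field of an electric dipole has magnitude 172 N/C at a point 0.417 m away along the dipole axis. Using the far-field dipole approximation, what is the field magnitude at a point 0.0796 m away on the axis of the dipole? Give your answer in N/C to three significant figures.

Dipole fields scale as 1/r³ in the far field; the geometry is the same at both points.
E₂ = E₁ · (r₁/r₂)³ = 172 · (0.417/0.0796)³.
(r₁/r₂)³ = (5.239)³ = 143.8.
E₂ ≈ 2.473×10⁴ N/C.

E ≈ 2.47×10⁴ N/C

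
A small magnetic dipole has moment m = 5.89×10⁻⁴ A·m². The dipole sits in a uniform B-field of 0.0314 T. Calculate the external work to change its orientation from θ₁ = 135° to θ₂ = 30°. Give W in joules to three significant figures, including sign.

W ≈ -2.91×10⁻⁵ J

W_ext = ΔU = −mB cosθ₂ + mB cosθ₁ = mB(cosθ₁ − cosθ₂).
W = (5.89×10⁻⁴)(0.0314)·(cos135° − cos30°) = (1.849×10⁻⁵)·(-1.5731) = -2.909×10⁻⁵ J.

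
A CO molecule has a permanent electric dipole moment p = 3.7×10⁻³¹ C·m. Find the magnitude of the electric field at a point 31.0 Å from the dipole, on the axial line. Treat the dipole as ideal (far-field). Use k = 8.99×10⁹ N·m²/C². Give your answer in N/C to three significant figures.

E ≈ 2.23×10⁵ N/C

On the dipole axis E = 2kp/r³.
E = 2·(8.99×10⁹)(3.70×10⁻³¹) / (3.10×10⁻⁹)³ = 2.233×10⁵ N/C.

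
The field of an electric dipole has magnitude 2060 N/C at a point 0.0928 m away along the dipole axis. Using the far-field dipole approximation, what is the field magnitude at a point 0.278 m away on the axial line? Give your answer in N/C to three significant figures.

E ≈ 76.6 N/C

Dipole fields scale as 1/r³ in the far field; the geometry is the same at both points.
E₂ = E₁ · (r₁/r₂)³ = 2060 · (0.0928/0.278)³.
(r₁/r₂)³ = (0.3338)³ = 0.0372.
E₂ ≈ 76.63 N/C.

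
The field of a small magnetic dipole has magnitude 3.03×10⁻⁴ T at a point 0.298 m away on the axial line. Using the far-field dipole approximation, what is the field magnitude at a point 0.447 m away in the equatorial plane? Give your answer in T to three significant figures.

B ≈ 4.49×10⁻⁵ T

Dipole fields scale as 1/r³ in the far field.
The axial field is twice the equatorial field at the same r, so the geometry factor is 1/2.
B₂ = B₁ · (1/2) · (r₁/r₂)³ = 3.03×10⁻⁴ · 0.5 · (0.298/0.447)³.
(r₁/r₂)³ = (0.6667)³ = 0.2963.
B₂ ≈ 4.489×10⁻⁵ T.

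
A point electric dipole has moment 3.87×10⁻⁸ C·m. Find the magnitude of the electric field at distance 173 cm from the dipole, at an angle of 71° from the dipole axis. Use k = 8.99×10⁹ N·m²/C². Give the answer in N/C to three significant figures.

At angle θ the dipole field magnitude is E = (kp/r³)·√(1 + 3cos²θ).
kp/r³ = (8.99×10⁹)(3.87×10⁻⁸) / (1.73)³ = 67.19 N/C.
√(1 + 3cos²71°) = √(1 + 3·0.1060) = √1.3180 ≈ 1.1480.
E ≈ 67.19 × 1.148 = 77.14 N/C.

E ≈ 77.1 N/C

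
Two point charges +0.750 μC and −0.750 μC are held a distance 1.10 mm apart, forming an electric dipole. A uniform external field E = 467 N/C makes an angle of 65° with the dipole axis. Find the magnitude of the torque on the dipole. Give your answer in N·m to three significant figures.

τ ≈ 3.49×10⁻⁷ N·m

Dipole moment p = qd = (7.50×10⁻⁷ C)(0.00110 m) = 8.25×10⁻¹⁰ C·m.
Torque on an electric dipole: τ = pE sinθ.
τ = (8.25×10⁻¹⁰)(467)·sin65° = 3.492×10⁻⁷ N·m.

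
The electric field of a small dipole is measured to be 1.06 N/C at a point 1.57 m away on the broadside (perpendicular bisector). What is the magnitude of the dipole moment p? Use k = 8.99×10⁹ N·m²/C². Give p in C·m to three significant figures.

In the equatorial plane E = kp/r³, so p = Er³/(k).
p = (1.06)·(1.57)³ / (8.99×10⁹) = 4.563×10⁻¹⁰ C·m.

p ≈ 4.56×10⁻¹⁰ C·m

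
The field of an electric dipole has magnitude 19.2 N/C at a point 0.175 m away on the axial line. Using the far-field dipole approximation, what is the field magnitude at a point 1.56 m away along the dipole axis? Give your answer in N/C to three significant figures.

E ≈ 0.0271 N/C

Dipole fields scale as 1/r³ in the far field; the geometry is the same at both points.
E₂ = E₁ · (r₁/r₂)³ = 19.2 · (0.175/1.56)³.
(r₁/r₂)³ = (0.1122)³ = 0.001412.
E₂ ≈ 0.02710 N/C.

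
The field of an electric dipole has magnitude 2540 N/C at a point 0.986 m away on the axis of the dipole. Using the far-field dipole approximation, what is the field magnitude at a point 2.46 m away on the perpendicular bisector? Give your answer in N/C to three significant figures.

E ≈ 81.8 N/C

Dipole fields scale as 1/r³ in the far field.
The axial field is twice the equatorial field at the same r, so the geometry factor is 1/2.
E₂ = E₁ · (1/2) · (r₁/r₂)³ = 2540 · 0.5 · (0.986/2.46)³.
(r₁/r₂)³ = (0.4008)³ = 0.06439.
E₂ ≈ 81.78 N/C.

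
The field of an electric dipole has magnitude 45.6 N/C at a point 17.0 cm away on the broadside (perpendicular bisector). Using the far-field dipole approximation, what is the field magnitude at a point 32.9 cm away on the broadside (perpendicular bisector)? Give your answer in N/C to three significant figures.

E ≈ 6.29 N/C

Dipole fields scale as 1/r³ in the far field; the geometry is the same at both points.
E₂ = E₁ · (r₁/r₂)³ = 45.6 · (17.0/32.9)³.
(r₁/r₂)³ = (0.5167)³ = 0.138.
E₂ ≈ 6.291 N/C.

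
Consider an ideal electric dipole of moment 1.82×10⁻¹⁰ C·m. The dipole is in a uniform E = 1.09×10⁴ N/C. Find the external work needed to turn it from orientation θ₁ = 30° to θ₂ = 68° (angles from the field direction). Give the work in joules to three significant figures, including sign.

W_ext = ΔU = U(θ₂) − U(θ₁) = −pE cosθ₂ − (−pE cosθ₁) = pE(cosθ₁ − cosθ₂).
W = (1.82×10⁻¹⁰)(1.09×10⁴)·(cos30° − cos68°) = (1.984×10⁻⁶)·(+0.4914) = 9.749×10⁻⁷ J.

W ≈ 9.75×10⁻⁷ J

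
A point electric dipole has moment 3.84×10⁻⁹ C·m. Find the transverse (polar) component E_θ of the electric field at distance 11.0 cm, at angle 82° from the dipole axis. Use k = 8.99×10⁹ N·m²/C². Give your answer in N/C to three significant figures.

E_θ ≈ 2.57×10⁴ N/C

For a dipole, E_θ = (kp sinθ)/r³.
kp/r³ = (8.99×10⁹)(3.84×10⁻⁹)/(0.110)³ = 2.594×10⁴ N/C.
E_θ = 2.594×10⁴·sin82° = 2.568×10⁴ N/C.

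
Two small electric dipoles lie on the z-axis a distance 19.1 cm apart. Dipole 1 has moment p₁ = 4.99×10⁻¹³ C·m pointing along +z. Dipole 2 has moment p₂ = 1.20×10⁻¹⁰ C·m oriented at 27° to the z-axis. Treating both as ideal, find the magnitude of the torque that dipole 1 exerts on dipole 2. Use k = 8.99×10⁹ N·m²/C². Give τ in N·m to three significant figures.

τ ≈ 7.01×10⁻¹¹ N·m

The second dipole sits on the axis of the first, so the field there is axial: E₁ = 2kp₁/r³ along +z.
E₁ = 2(8.99×10⁹)(4.99×10⁻¹³)/(0.191)³ = 1.288 N/C.
Torque on the second dipole: τ = p₂ E₁ sinθ.
τ = (1.20×10⁻¹⁰)(1.288)·sin27° = 7.015×10⁻¹¹ N·m.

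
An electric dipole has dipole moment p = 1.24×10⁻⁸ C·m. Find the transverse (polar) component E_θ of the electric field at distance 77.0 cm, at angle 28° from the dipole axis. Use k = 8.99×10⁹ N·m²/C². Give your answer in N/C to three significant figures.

E_θ ≈ 115 N/C

For a dipole, E_θ = (kp sinθ)/r³.
kp/r³ = (8.99×10⁹)(1.24×10⁻⁸)/(0.770)³ = 244.2 N/C.
E_θ = 244.2·sin28° = 114.6 N/C.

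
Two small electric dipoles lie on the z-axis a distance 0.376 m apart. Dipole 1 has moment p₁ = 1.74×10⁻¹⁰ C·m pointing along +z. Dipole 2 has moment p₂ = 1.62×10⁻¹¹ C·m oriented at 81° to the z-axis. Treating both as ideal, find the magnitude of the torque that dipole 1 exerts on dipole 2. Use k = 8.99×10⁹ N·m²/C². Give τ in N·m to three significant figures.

τ ≈ 9.42×10⁻¹⁰ N·m

The second dipole sits on the axis of the first, so the field there is axial: E₁ = 2kp₁/r³ along +z.
E₁ = 2(8.99×10⁹)(1.74×10⁻¹⁰)/(0.376)³ = 58.85 N/C.
Torque on the second dipole: τ = p₂ E₁ sinθ.
τ = (1.62×10⁻¹¹)(58.85)·sin81° = 9.417×10⁻¹⁰ N·m.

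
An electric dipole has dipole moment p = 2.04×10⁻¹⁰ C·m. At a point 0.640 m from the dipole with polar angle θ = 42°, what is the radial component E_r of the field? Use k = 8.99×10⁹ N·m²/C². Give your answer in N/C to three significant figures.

E_r ≈ 10.4 N/C

For a dipole, E_r = (2kp cosθ)/r³.
kp/r³ = (8.99×10⁹)(2.04×10⁻¹⁰)/(0.640)³ = 6.996 N/C.
E_r = 2·6.996·cos42° = 10.40 N/C.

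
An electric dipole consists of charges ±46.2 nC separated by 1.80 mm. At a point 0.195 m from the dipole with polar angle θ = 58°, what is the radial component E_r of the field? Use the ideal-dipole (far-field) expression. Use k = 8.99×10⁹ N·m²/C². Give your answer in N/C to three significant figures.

E_r ≈ 107 N/C

Dipole moment p = qd = (4.62×10⁻⁸ C)(0.00180 m) = 8.316×10⁻¹¹ C·m.
For a dipole, E_r = (2kp cosθ)/r³.
kp/r³ = (8.99×10⁹)(8.316×10⁻¹¹)/(0.195)³ = 100.8 N/C.
E_r = 2·100.8·cos58° = 106.9 N/C.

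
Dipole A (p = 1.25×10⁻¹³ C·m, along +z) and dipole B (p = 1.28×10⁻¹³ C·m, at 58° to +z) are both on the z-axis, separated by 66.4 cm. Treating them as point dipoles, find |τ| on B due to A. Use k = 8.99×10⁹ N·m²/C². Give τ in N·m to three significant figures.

τ ≈ 8.33×10⁻¹⁶ N·m

The second dipole sits on the axis of the first, so the field there is axial: E₁ = 2kp₁/r³ along +z.
E₁ = 2(8.99×10⁹)(1.25×10⁻¹³)/(0.664)³ = 0.007677 N/C.
Torque on the second dipole: τ = p₂ E₁ sinθ.
τ = (1.28×10⁻¹³)(0.007677)·sin58° = 8.333×10⁻¹⁶ N·m.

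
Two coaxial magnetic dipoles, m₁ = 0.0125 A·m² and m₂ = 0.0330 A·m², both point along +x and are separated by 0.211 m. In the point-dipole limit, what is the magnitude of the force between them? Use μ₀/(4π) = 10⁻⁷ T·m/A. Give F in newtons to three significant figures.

On-axis B of dipole 1: B = (μ₀/4π)·2m₁/r³. Force on dipole 2: F = m₂·dB/dr.
dB/dr = −(μ₀/4π)·6m₁/r⁴, so |F| = (μ₀/4π)·6m₁m₂/r⁴.
F = 6(10⁻⁷)(0.0125)(0.0330)/(0.211)⁴ = 1.249×10⁻⁷ N.

F ≈ 1.25×10⁻⁷ N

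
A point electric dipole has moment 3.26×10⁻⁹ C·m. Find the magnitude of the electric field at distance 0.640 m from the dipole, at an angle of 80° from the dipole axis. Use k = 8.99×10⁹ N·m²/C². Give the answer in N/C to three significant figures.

At angle θ the dipole field magnitude is E = (kp/r³)·√(1 + 3cos²θ).
kp/r³ = (8.99×10⁹)(3.26×10⁻⁹) / (0.640)³ = 111.8 N/C.
√(1 + 3cos²80°) = √(1 + 3·0.0302) = √1.0905 ≈ 1.0443.
E ≈ 111.8 × 1.044 = 116.7 N/C.

E ≈ 117 N/C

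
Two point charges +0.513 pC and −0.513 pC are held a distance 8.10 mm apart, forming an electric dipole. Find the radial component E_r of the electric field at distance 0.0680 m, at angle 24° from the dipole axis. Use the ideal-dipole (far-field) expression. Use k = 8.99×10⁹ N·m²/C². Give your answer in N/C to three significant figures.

Dipole moment p = qd = (5.13×10⁻¹³ C)(0.00810 m) = 4.155×10⁻¹⁵ C·m.
For a dipole, E_r = (2kp cosθ)/r³.
kp/r³ = (8.99×10⁹)(4.155×10⁻¹⁵)/(0.0680)³ = 0.1188 N/C.
E_r = 2·0.1188·cos24° = 0.2171 N/C.

E_r ≈ 0.217 N/C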